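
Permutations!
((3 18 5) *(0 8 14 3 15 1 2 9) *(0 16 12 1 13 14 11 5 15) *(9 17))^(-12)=(3 13 18 14 15)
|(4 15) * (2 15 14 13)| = 5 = |(2 15 4 14 13)|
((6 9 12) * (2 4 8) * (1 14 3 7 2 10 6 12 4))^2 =((1 14 3 7 2)(4 8 10 6 9))^2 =(1 3 2 14 7)(4 10 9 8 6)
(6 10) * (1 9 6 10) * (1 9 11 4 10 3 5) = [0, 11, 2, 5, 10, 1, 9, 7, 8, 6, 3, 4] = (1 11 4 10 3 5)(6 9)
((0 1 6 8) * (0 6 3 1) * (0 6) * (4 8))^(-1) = (0 8 4 6)(1 3)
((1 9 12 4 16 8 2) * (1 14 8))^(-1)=(1 16 4 12 9)(2 8 14)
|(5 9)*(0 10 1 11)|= |(0 10 1 11)(5 9)|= 4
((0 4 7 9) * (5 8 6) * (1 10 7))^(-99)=(0 10)(1 9)(4 7)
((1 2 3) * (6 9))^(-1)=(1 3 2)(6 9)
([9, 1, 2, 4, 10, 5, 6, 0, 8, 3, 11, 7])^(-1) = (0 7 11 10 4 3 9)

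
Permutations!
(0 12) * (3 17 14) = (0 12)(3 17 14) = [12, 1, 2, 17, 4, 5, 6, 7, 8, 9, 10, 11, 0, 13, 3, 15, 16, 14]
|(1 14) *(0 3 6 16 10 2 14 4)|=9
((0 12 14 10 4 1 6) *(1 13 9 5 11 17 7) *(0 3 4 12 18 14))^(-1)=(0 12 10 14 18)(1 7 17 11 5 9 13 4 3 6)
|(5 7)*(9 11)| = 2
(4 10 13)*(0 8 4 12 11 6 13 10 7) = (0 8 4 7)(6 13 12 11) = [8, 1, 2, 3, 7, 5, 13, 0, 4, 9, 10, 6, 11, 12]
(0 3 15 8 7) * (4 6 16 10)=[3, 1, 2, 15, 6, 5, 16, 0, 7, 9, 4, 11, 12, 13, 14, 8, 10]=(0 3 15 8 7)(4 6 16 10)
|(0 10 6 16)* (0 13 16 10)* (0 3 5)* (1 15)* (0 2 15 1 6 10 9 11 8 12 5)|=|(0 3)(2 15 6 9 11 8 12 5)(13 16)|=8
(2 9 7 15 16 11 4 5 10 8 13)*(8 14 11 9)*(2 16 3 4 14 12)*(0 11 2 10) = (0 11 14 2 8 13 16 9 7 15 3 4 5)(10 12) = [11, 1, 8, 4, 5, 0, 6, 15, 13, 7, 12, 14, 10, 16, 2, 3, 9]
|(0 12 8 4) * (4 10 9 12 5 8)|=7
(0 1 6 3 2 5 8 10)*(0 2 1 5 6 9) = (0 5 8 10 2 6 3 1 9) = [5, 9, 6, 1, 4, 8, 3, 7, 10, 0, 2]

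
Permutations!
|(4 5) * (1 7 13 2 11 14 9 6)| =8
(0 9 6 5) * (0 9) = (5 9 6) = [0, 1, 2, 3, 4, 9, 5, 7, 8, 6]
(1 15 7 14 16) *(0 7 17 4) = (0 7 14 16 1 15 17 4) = [7, 15, 2, 3, 0, 5, 6, 14, 8, 9, 10, 11, 12, 13, 16, 17, 1, 4]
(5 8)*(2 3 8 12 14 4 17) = (2 3 8 5 12 14 4 17) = [0, 1, 3, 8, 17, 12, 6, 7, 5, 9, 10, 11, 14, 13, 4, 15, 16, 2]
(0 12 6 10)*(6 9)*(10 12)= (0 10)(6 12 9)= [10, 1, 2, 3, 4, 5, 12, 7, 8, 6, 0, 11, 9]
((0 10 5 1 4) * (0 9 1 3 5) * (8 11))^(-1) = (0 10)(1 9 4)(3 5)(8 11)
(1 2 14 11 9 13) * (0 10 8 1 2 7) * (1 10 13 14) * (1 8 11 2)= [13, 7, 8, 3, 4, 5, 6, 0, 10, 14, 11, 9, 12, 1, 2]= (0 13 1 7)(2 8 10 11 9 14)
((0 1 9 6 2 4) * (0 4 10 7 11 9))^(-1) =((0 1)(2 10 7 11 9 6))^(-1) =(0 1)(2 6 9 11 7 10)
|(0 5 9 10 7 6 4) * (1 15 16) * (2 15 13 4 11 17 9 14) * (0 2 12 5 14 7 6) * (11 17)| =|(0 14 12 5 7)(1 13 4 2 15 16)(6 17 9 10)| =60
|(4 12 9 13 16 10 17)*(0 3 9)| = |(0 3 9 13 16 10 17 4 12)| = 9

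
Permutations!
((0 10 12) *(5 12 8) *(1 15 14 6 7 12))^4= ((0 10 8 5 1 15 14 6 7 12))^4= (0 1 7 8 14)(5 6 10 15 12)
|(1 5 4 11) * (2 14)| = |(1 5 4 11)(2 14)| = 4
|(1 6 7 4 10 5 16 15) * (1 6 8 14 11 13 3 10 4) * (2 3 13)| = 12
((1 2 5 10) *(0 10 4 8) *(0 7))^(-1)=((0 10 1 2 5 4 8 7))^(-1)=(0 7 8 4 5 2 1 10)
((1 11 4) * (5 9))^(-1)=((1 11 4)(5 9))^(-1)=(1 4 11)(5 9)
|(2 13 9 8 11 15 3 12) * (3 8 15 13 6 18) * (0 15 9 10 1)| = |(0 15 8 11 13 10 1)(2 6 18 3 12)| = 35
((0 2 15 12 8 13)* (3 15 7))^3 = ((0 2 7 3 15 12 8 13))^3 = (0 3 8 2 15 13 7 12)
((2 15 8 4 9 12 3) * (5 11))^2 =(2 8 9 3 15 4 12)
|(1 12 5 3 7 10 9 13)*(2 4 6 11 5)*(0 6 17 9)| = 7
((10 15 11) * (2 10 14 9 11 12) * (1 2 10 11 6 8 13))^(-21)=(15)(1 14 8 2 9 13 11 6)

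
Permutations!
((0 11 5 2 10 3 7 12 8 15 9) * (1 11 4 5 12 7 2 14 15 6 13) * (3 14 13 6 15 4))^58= (0 2 14 5 1 12 15)(3 10 4 13 11 8 9)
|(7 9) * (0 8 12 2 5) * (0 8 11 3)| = 12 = |(0 11 3)(2 5 8 12)(7 9)|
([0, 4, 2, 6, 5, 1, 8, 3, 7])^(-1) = (1 5 4)(3 7 8 6)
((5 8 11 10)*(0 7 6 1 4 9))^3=(0 1)(4 7)(5 10 11 8)(6 9)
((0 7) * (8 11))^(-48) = (11)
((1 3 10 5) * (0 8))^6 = ((0 8)(1 3 10 5))^6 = (1 10)(3 5)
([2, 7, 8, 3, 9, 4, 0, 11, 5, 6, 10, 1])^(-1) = [6, 11, 0, 3, 5, 8, 9, 1, 2, 4, 10, 7]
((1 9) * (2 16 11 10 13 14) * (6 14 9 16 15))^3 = (1 10)(2 14 6 15)(9 11)(13 16)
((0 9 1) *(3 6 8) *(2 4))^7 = (0 9 1)(2 4)(3 6 8)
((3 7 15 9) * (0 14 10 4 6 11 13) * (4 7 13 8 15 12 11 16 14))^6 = (0 7 3 14 15 6 11)(4 12 13 10 9 16 8)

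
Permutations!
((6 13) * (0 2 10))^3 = ((0 2 10)(6 13))^3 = (6 13)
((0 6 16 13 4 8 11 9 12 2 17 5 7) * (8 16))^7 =(0 17 9 6 5 12 8 7 2 11)(4 16 13)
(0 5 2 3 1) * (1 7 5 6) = (0 6 1)(2 3 7 5) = [6, 0, 3, 7, 4, 2, 1, 5]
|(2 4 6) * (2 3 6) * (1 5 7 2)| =10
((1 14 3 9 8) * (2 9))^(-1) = (1 8 9 2 3 14) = ((1 14 3 2 9 8))^(-1)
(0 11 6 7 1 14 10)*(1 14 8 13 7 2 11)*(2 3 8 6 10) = (0 1 6 3 8 13 7 14 2 11 10) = [1, 6, 11, 8, 4, 5, 3, 14, 13, 9, 0, 10, 12, 7, 2]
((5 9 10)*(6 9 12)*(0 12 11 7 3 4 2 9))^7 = ((0 12 6)(2 9 10 5 11 7 3 4))^7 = (0 12 6)(2 4 3 7 11 5 10 9)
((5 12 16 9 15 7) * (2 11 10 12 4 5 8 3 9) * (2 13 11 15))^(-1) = (2 9 3 8 7 15)(4 5)(10 11 13 16 12)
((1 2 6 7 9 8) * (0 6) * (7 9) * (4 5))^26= ((0 6 9 8 1 2)(4 5))^26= (0 9 1)(2 6 8)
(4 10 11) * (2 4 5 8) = (2 4 10 11 5 8) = [0, 1, 4, 3, 10, 8, 6, 7, 2, 9, 11, 5]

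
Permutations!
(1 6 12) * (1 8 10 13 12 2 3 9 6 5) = (1 5)(2 3 9 6)(8 10 13 12) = [0, 5, 3, 9, 4, 1, 2, 7, 10, 6, 13, 11, 8, 12]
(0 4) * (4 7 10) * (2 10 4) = (0 7 4)(2 10) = [7, 1, 10, 3, 0, 5, 6, 4, 8, 9, 2]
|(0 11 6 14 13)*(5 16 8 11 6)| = 4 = |(0 6 14 13)(5 16 8 11)|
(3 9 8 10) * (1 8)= (1 8 10 3 9)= [0, 8, 2, 9, 4, 5, 6, 7, 10, 1, 3]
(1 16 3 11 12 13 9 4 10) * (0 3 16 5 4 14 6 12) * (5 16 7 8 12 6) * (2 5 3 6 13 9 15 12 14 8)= (0 6 13 15 12 9 8 14 3 11)(1 16 7 2 5 4 10)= [6, 16, 5, 11, 10, 4, 13, 2, 14, 8, 1, 0, 9, 15, 3, 12, 7]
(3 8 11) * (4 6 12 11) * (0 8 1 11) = (0 8 4 6 12)(1 11 3) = [8, 11, 2, 1, 6, 5, 12, 7, 4, 9, 10, 3, 0]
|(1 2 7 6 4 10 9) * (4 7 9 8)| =6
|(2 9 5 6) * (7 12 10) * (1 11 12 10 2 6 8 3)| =8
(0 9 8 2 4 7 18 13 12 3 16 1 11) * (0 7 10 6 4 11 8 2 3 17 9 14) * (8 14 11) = [11, 14, 8, 16, 10, 5, 4, 18, 3, 2, 6, 7, 17, 12, 0, 15, 1, 9, 13] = (0 11 7 18 13 12 17 9 2 8 3 16 1 14)(4 10 6)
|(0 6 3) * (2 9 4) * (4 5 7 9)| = 6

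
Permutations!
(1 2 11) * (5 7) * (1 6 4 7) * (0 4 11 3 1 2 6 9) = [4, 6, 3, 1, 7, 2, 11, 5, 8, 0, 10, 9] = (0 4 7 5 2 3 1 6 11 9)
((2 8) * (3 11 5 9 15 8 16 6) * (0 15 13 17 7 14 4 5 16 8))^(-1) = (0 15)(2 8)(3 6 16 11)(4 14 7 17 13 9 5)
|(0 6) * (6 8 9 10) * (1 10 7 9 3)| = 6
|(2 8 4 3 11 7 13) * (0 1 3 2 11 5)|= 12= |(0 1 3 5)(2 8 4)(7 13 11)|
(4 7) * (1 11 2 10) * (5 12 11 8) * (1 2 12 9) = [0, 8, 10, 3, 7, 9, 6, 4, 5, 1, 2, 12, 11] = (1 8 5 9)(2 10)(4 7)(11 12)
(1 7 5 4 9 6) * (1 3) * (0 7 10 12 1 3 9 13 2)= (0 7 5 4 13 2)(1 10 12)(6 9)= [7, 10, 0, 3, 13, 4, 9, 5, 8, 6, 12, 11, 1, 2]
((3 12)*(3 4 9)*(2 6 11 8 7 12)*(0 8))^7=(0 2 4 8 6 9 7 11 3 12)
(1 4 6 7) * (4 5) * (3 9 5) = [0, 3, 2, 9, 6, 4, 7, 1, 8, 5] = (1 3 9 5 4 6 7)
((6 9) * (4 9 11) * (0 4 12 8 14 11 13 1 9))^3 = ((0 4)(1 9 6 13)(8 14 11 12))^3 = (0 4)(1 13 6 9)(8 12 11 14)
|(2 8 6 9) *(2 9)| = |(9)(2 8 6)| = 3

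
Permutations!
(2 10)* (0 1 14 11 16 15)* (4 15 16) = (16)(0 1 14 11 4 15)(2 10) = [1, 14, 10, 3, 15, 5, 6, 7, 8, 9, 2, 4, 12, 13, 11, 0, 16]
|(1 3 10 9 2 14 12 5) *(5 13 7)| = 10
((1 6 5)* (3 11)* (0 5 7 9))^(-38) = (11)(0 7 1)(5 9 6)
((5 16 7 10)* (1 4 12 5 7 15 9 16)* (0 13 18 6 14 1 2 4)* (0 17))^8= (0 13 18 6 14 1 17)(9 15 16)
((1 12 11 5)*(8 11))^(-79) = (1 12 8 11 5)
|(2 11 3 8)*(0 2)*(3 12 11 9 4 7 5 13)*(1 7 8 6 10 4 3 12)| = 24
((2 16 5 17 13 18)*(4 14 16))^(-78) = ((2 4 14 16 5 17 13 18))^(-78) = (2 14 5 13)(4 16 17 18)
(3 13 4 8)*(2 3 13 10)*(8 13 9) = [0, 1, 3, 10, 13, 5, 6, 7, 9, 8, 2, 11, 12, 4] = (2 3 10)(4 13)(8 9)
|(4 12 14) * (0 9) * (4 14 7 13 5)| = |(14)(0 9)(4 12 7 13 5)| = 10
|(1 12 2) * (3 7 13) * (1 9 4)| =15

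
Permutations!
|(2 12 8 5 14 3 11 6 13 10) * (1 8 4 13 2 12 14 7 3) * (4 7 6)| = |(1 8 5 6 2 14)(3 11 4 13 10 12 7)| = 42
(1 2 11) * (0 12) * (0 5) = (0 12 5)(1 2 11) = [12, 2, 11, 3, 4, 0, 6, 7, 8, 9, 10, 1, 5]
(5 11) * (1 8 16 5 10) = (1 8 16 5 11 10) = [0, 8, 2, 3, 4, 11, 6, 7, 16, 9, 1, 10, 12, 13, 14, 15, 5]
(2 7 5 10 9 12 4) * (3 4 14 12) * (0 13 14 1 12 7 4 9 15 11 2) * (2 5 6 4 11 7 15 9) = (0 13 14 15 7 6 4)(1 12)(2 11 5 10 9 3) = [13, 12, 11, 2, 0, 10, 4, 6, 8, 3, 9, 5, 1, 14, 15, 7]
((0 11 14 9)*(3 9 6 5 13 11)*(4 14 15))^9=((0 3 9)(4 14 6 5 13 11 15))^9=(4 6 13 15 14 5 11)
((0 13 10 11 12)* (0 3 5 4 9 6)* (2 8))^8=(0 9 5 12 10)(3 11 13 6 4)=((0 13 10 11 12 3 5 4 9 6)(2 8))^8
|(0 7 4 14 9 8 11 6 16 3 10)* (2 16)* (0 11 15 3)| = |(0 7 4 14 9 8 15 3 10 11 6 2 16)| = 13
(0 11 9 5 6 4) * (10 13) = [11, 1, 2, 3, 0, 6, 4, 7, 8, 5, 13, 9, 12, 10] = (0 11 9 5 6 4)(10 13)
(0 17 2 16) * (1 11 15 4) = (0 17 2 16)(1 11 15 4) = [17, 11, 16, 3, 1, 5, 6, 7, 8, 9, 10, 15, 12, 13, 14, 4, 0, 2]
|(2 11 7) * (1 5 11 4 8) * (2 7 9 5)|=12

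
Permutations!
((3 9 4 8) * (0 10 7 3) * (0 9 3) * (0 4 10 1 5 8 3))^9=(10)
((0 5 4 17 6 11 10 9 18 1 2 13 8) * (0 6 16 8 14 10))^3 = (0 17 6 5 16 11 4 8)(1 14 18 13 9 2 10)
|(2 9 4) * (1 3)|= |(1 3)(2 9 4)|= 6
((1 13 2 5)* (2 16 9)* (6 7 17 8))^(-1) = ((1 13 16 9 2 5)(6 7 17 8))^(-1) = (1 5 2 9 16 13)(6 8 17 7)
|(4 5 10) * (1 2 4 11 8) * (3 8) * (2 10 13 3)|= 9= |(1 10 11 2 4 5 13 3 8)|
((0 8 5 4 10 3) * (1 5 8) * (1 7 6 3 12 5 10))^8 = (1 5 10 4 12)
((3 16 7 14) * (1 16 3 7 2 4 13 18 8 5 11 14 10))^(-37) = ((1 16 2 4 13 18 8 5 11 14 7 10))^(-37) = (1 10 7 14 11 5 8 18 13 4 2 16)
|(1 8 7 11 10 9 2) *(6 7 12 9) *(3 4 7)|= 30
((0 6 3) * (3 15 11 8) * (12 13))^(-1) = ((0 6 15 11 8 3)(12 13))^(-1) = (0 3 8 11 15 6)(12 13)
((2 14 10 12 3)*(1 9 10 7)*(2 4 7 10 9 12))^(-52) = (1 4 12 7 3)(2 10 14)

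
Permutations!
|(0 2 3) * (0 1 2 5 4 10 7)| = |(0 5 4 10 7)(1 2 3)| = 15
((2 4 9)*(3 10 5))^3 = (10)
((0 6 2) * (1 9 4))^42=(9)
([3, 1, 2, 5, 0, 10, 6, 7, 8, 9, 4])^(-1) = [4, 1, 2, 0, 10, 3, 6, 7, 8, 9, 5]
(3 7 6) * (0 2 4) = (0 2 4)(3 7 6) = [2, 1, 4, 7, 0, 5, 3, 6]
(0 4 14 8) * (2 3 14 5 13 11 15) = (0 4 5 13 11 15 2 3 14 8) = [4, 1, 3, 14, 5, 13, 6, 7, 0, 9, 10, 15, 12, 11, 8, 2]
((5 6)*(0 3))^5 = (0 3)(5 6)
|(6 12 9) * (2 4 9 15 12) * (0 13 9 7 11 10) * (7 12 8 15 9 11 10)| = |(0 13 11 7 10)(2 4 12 9 6)(8 15)| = 10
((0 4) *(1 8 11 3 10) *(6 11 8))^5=((0 4)(1 6 11 3 10))^5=(11)(0 4)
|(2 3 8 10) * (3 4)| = 5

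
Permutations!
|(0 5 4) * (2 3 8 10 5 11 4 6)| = 6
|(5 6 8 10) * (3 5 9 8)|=|(3 5 6)(8 10 9)|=3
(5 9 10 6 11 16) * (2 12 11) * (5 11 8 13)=(2 12 8 13 5 9 10 6)(11 16)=[0, 1, 12, 3, 4, 9, 2, 7, 13, 10, 6, 16, 8, 5, 14, 15, 11]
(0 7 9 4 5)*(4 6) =[7, 1, 2, 3, 5, 0, 4, 9, 8, 6] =(0 7 9 6 4 5)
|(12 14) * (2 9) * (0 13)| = 2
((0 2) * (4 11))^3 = (0 2)(4 11)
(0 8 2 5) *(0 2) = (0 8)(2 5) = [8, 1, 5, 3, 4, 2, 6, 7, 0]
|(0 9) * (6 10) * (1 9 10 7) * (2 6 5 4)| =9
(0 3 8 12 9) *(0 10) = (0 3 8 12 9 10) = [3, 1, 2, 8, 4, 5, 6, 7, 12, 10, 0, 11, 9]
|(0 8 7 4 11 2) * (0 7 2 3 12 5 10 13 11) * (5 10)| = |(0 8 2 7 4)(3 12 10 13 11)| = 5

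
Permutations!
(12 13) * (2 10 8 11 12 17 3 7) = (2 10 8 11 12 13 17 3 7) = [0, 1, 10, 7, 4, 5, 6, 2, 11, 9, 8, 12, 13, 17, 14, 15, 16, 3]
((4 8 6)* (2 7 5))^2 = ((2 7 5)(4 8 6))^2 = (2 5 7)(4 6 8)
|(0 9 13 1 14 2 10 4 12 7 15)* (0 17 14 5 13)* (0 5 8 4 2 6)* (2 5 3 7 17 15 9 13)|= 9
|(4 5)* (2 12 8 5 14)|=|(2 12 8 5 4 14)|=6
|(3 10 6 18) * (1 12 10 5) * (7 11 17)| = |(1 12 10 6 18 3 5)(7 11 17)| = 21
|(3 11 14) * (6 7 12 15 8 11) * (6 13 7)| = 8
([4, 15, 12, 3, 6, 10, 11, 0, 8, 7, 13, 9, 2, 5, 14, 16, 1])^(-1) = (0 7 9 11 6 4)(1 16 15)(2 12)(5 13 10)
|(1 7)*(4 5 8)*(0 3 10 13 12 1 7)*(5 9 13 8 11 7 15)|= 36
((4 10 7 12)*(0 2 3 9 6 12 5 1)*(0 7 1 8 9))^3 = (1 8 12)(4 7 9)(5 6 10)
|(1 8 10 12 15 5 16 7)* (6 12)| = 9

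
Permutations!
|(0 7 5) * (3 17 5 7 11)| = |(0 11 3 17 5)| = 5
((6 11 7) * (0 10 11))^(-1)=((0 10 11 7 6))^(-1)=(0 6 7 11 10)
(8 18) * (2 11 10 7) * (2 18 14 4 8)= [0, 1, 11, 3, 8, 5, 6, 18, 14, 9, 7, 10, 12, 13, 4, 15, 16, 17, 2]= (2 11 10 7 18)(4 8 14)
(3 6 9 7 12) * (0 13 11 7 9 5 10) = [13, 1, 2, 6, 4, 10, 5, 12, 8, 9, 0, 7, 3, 11] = (0 13 11 7 12 3 6 5 10)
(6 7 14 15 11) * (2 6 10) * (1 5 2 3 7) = (1 5 2 6)(3 7 14 15 11 10) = [0, 5, 6, 7, 4, 2, 1, 14, 8, 9, 3, 10, 12, 13, 15, 11]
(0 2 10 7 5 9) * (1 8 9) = (0 2 10 7 5 1 8 9) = [2, 8, 10, 3, 4, 1, 6, 5, 9, 0, 7]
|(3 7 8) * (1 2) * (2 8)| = |(1 8 3 7 2)| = 5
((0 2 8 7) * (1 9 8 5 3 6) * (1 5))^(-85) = (0 7 8 9 1 2)(3 5 6)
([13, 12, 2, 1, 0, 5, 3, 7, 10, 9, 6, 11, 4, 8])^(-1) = [4, 3, 2, 6, 12, 5, 10, 7, 13, 9, 8, 11, 1, 0]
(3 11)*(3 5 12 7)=(3 11 5 12 7)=[0, 1, 2, 11, 4, 12, 6, 3, 8, 9, 10, 5, 7]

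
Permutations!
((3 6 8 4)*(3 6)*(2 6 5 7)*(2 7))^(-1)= ((2 6 8 4 5))^(-1)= (2 5 4 8 6)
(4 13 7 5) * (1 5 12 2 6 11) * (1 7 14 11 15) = (1 5 4 13 14 11 7 12 2 6 15) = [0, 5, 6, 3, 13, 4, 15, 12, 8, 9, 10, 7, 2, 14, 11, 1]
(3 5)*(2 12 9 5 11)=(2 12 9 5 3 11)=[0, 1, 12, 11, 4, 3, 6, 7, 8, 5, 10, 2, 9]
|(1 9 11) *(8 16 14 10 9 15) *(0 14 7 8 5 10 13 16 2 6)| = 24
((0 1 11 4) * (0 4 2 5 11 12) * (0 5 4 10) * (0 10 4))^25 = ((0 1 12 5 11 2))^25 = (0 1 12 5 11 2)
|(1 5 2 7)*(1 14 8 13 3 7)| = 15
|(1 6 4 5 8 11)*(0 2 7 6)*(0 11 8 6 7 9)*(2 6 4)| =4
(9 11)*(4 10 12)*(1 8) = (1 8)(4 10 12)(9 11) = [0, 8, 2, 3, 10, 5, 6, 7, 1, 11, 12, 9, 4]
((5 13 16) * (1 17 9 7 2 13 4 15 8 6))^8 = (1 4 2)(5 7 6)(8 16 9)(13 17 15)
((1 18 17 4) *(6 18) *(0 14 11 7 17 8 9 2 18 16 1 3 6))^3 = (0 7 3 1 11 4 16 14 17 6)(2 9 8 18)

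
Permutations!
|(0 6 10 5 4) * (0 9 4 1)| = 10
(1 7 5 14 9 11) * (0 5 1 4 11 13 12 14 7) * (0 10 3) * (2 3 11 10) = (0 5 7 1 2 3)(4 10 11)(9 13 12 14) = [5, 2, 3, 0, 10, 7, 6, 1, 8, 13, 11, 4, 14, 12, 9]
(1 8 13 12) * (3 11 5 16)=(1 8 13 12)(3 11 5 16)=[0, 8, 2, 11, 4, 16, 6, 7, 13, 9, 10, 5, 1, 12, 14, 15, 3]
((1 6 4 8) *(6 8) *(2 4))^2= ((1 8)(2 4 6))^2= (8)(2 6 4)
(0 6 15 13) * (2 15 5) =(0 6 5 2 15 13) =[6, 1, 15, 3, 4, 2, 5, 7, 8, 9, 10, 11, 12, 0, 14, 13]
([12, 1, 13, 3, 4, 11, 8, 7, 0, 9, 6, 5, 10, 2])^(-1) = (0 8 6 10 12)(2 13)(5 11)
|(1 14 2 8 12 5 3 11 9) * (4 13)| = |(1 14 2 8 12 5 3 11 9)(4 13)| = 18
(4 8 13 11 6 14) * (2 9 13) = (2 9 13 11 6 14 4 8) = [0, 1, 9, 3, 8, 5, 14, 7, 2, 13, 10, 6, 12, 11, 4]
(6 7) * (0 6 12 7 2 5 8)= (0 6 2 5 8)(7 12)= [6, 1, 5, 3, 4, 8, 2, 12, 0, 9, 10, 11, 7]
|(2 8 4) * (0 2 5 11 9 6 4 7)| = |(0 2 8 7)(4 5 11 9 6)| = 20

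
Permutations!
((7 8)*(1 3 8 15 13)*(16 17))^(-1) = ((1 3 8 7 15 13)(16 17))^(-1) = (1 13 15 7 8 3)(16 17)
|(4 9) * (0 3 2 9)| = |(0 3 2 9 4)| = 5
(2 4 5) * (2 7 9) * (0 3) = (0 3)(2 4 5 7 9) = [3, 1, 4, 0, 5, 7, 6, 9, 8, 2]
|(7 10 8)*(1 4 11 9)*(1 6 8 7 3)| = 14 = |(1 4 11 9 6 8 3)(7 10)|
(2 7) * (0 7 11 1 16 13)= [7, 16, 11, 3, 4, 5, 6, 2, 8, 9, 10, 1, 12, 0, 14, 15, 13]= (0 7 2 11 1 16 13)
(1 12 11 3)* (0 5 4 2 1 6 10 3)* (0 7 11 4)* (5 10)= [10, 12, 1, 6, 2, 0, 5, 11, 8, 9, 3, 7, 4]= (0 10 3 6 5)(1 12 4 2)(7 11)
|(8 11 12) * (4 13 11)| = 5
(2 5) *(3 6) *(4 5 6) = (2 6 3 4 5) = [0, 1, 6, 4, 5, 2, 3]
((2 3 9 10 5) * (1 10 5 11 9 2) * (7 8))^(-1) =(1 5 9 11 10)(2 3)(7 8)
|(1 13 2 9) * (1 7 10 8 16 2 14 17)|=12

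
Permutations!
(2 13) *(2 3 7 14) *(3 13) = [0, 1, 3, 7, 4, 5, 6, 14, 8, 9, 10, 11, 12, 13, 2] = (2 3 7 14)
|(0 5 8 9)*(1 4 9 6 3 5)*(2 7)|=|(0 1 4 9)(2 7)(3 5 8 6)|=4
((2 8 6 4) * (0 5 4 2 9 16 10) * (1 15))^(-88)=((0 5 4 9 16 10)(1 15)(2 8 6))^(-88)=(0 4 16)(2 6 8)(5 9 10)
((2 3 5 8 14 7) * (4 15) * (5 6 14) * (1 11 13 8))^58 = (15)(1 8 11 5 13)(2 14 3 7 6)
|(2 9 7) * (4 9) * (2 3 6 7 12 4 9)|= |(2 9 12 4)(3 6 7)|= 12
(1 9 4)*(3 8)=(1 9 4)(3 8)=[0, 9, 2, 8, 1, 5, 6, 7, 3, 4]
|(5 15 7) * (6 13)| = |(5 15 7)(6 13)| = 6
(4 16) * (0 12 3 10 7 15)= (0 12 3 10 7 15)(4 16)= [12, 1, 2, 10, 16, 5, 6, 15, 8, 9, 7, 11, 3, 13, 14, 0, 4]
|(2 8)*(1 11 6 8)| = 5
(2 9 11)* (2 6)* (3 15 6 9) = (2 3 15 6)(9 11) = [0, 1, 3, 15, 4, 5, 2, 7, 8, 11, 10, 9, 12, 13, 14, 6]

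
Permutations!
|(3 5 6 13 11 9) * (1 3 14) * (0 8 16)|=|(0 8 16)(1 3 5 6 13 11 9 14)|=24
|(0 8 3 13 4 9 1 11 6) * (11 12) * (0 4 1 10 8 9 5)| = 12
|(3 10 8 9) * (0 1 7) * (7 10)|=|(0 1 10 8 9 3 7)|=7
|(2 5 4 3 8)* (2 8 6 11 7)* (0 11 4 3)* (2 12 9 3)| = 8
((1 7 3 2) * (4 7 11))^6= ((1 11 4 7 3 2))^6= (11)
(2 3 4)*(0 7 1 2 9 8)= (0 7 1 2 3 4 9 8)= [7, 2, 3, 4, 9, 5, 6, 1, 0, 8]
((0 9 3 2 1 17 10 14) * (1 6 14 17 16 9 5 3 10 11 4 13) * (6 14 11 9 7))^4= (0 14 2 3 5)(1 11 16 4 7 13 6)(9 10 17)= ((0 5 3 2 14)(1 16 7 6 11 4 13)(9 10 17))^4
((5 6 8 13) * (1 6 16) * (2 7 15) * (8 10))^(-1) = ((1 6 10 8 13 5 16)(2 7 15))^(-1) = (1 16 5 13 8 10 6)(2 15 7)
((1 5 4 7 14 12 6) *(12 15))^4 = ((1 5 4 7 14 15 12 6))^4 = (1 14)(4 12)(5 15)(6 7)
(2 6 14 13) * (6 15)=(2 15 6 14 13)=[0, 1, 15, 3, 4, 5, 14, 7, 8, 9, 10, 11, 12, 2, 13, 6]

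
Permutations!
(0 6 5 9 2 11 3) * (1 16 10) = (0 6 5 9 2 11 3)(1 16 10) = [6, 16, 11, 0, 4, 9, 5, 7, 8, 2, 1, 3, 12, 13, 14, 15, 10]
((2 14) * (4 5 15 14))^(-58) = ((2 4 5 15 14))^(-58) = (2 5 14 4 15)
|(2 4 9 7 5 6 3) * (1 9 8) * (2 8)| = 14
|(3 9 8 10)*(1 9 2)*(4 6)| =6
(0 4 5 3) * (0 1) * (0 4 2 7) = (0 2 7)(1 4 5 3) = [2, 4, 7, 1, 5, 3, 6, 0]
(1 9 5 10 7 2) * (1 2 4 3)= [0, 9, 2, 1, 3, 10, 6, 4, 8, 5, 7]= (1 9 5 10 7 4 3)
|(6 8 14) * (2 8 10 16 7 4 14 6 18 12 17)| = |(2 8 6 10 16 7 4 14 18 12 17)| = 11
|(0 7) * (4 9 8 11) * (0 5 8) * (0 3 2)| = |(0 7 5 8 11 4 9 3 2)| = 9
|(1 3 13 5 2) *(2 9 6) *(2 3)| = |(1 2)(3 13 5 9 6)| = 10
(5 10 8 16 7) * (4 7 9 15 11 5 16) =(4 7 16 9 15 11 5 10 8) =[0, 1, 2, 3, 7, 10, 6, 16, 4, 15, 8, 5, 12, 13, 14, 11, 9]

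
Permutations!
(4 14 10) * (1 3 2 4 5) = (1 3 2 4 14 10 5) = [0, 3, 4, 2, 14, 1, 6, 7, 8, 9, 5, 11, 12, 13, 10]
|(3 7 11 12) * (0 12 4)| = |(0 12 3 7 11 4)| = 6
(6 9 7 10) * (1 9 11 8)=(1 9 7 10 6 11 8)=[0, 9, 2, 3, 4, 5, 11, 10, 1, 7, 6, 8]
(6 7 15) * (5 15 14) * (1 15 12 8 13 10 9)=(1 15 6 7 14 5 12 8 13 10 9)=[0, 15, 2, 3, 4, 12, 7, 14, 13, 1, 9, 11, 8, 10, 5, 6]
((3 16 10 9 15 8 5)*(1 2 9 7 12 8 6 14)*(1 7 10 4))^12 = (1 4 16 3 5 8 12 7 14 6 15 9 2)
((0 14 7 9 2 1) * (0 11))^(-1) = (0 11 1 2 9 7 14)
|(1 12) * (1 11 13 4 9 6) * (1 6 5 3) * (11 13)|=7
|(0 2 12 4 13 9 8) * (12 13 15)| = |(0 2 13 9 8)(4 15 12)| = 15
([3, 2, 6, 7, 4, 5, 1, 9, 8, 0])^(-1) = (0 9 7 3)(1 6 2)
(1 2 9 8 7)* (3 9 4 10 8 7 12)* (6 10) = (1 2 4 6 10 8 12 3 9 7) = [0, 2, 4, 9, 6, 5, 10, 1, 12, 7, 8, 11, 3]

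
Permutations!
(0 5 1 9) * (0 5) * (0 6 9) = (0 6 9 5 1) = [6, 0, 2, 3, 4, 1, 9, 7, 8, 5]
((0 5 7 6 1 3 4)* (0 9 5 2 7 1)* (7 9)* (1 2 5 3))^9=(0 5 2 9 3 4 7 6)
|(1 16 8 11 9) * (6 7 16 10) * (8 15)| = |(1 10 6 7 16 15 8 11 9)| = 9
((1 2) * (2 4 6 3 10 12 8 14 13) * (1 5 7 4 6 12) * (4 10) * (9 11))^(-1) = (1 10 7 5 2 13 14 8 12 4 3 6)(9 11)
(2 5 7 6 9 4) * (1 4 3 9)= (1 4 2 5 7 6)(3 9)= [0, 4, 5, 9, 2, 7, 1, 6, 8, 3]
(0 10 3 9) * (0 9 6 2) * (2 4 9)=(0 10 3 6 4 9 2)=[10, 1, 0, 6, 9, 5, 4, 7, 8, 2, 3]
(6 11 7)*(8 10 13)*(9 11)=[0, 1, 2, 3, 4, 5, 9, 6, 10, 11, 13, 7, 12, 8]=(6 9 11 7)(8 10 13)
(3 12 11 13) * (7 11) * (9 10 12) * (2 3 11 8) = (2 3 9 10 12 7 8)(11 13) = [0, 1, 3, 9, 4, 5, 6, 8, 2, 10, 12, 13, 7, 11]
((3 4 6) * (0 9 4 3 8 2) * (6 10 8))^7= ((0 9 4 10 8 2))^7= (0 9 4 10 8 2)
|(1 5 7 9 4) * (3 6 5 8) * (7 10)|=|(1 8 3 6 5 10 7 9 4)|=9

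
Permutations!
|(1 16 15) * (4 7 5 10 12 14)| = 6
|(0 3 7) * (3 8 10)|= 5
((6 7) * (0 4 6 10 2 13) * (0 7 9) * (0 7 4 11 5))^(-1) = ((0 11 5)(2 13 4 6 9 7 10))^(-1) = (0 5 11)(2 10 7 9 6 4 13)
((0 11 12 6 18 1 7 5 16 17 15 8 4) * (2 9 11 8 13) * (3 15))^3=((0 8 4)(1 7 5 16 17 3 15 13 2 9 11 12 6 18))^3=(1 16 15 9 6 7 17 13 11 18 5 3 2 12)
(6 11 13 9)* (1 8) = [0, 8, 2, 3, 4, 5, 11, 7, 1, 6, 10, 13, 12, 9] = (1 8)(6 11 13 9)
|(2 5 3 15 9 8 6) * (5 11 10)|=|(2 11 10 5 3 15 9 8 6)|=9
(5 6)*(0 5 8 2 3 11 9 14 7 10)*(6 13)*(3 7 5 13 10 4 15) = (0 13 6 8 2 7 4 15 3 11 9 14 5 10) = [13, 1, 7, 11, 15, 10, 8, 4, 2, 14, 0, 9, 12, 6, 5, 3]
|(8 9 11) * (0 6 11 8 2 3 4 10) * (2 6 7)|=|(0 7 2 3 4 10)(6 11)(8 9)|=6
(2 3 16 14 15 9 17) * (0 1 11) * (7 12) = (0 1 11)(2 3 16 14 15 9 17)(7 12) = [1, 11, 3, 16, 4, 5, 6, 12, 8, 17, 10, 0, 7, 13, 15, 9, 14, 2]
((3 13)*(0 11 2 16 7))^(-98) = (0 2 7 11 16)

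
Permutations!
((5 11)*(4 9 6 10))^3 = ((4 9 6 10)(5 11))^3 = (4 10 6 9)(5 11)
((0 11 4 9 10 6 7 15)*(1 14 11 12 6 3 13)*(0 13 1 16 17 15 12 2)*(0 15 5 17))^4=((0 2 15 13 16)(1 14 11 4 9 10 3)(5 17)(6 7 12))^4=(17)(0 16 13 15 2)(1 9 14 10 11 3 4)(6 7 12)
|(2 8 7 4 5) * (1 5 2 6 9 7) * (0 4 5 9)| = |(0 4 2 8 1 9 7 5 6)| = 9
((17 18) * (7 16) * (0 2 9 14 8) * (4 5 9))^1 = (0 2 4 5 9 14 8)(7 16)(17 18)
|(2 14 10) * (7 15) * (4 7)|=|(2 14 10)(4 7 15)|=3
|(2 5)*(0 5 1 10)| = 5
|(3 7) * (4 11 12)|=6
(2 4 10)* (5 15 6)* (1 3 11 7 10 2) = (1 3 11 7 10)(2 4)(5 15 6) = [0, 3, 4, 11, 2, 15, 5, 10, 8, 9, 1, 7, 12, 13, 14, 6]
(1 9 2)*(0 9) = [9, 0, 1, 3, 4, 5, 6, 7, 8, 2] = (0 9 2 1)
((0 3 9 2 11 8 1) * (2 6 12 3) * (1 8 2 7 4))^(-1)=(0 1 4 7)(2 11)(3 12 6 9)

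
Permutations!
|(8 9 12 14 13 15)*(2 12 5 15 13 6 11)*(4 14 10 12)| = |(2 4 14 6 11)(5 15 8 9)(10 12)| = 20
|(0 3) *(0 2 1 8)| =5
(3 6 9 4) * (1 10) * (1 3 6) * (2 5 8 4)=[0, 10, 5, 1, 6, 8, 9, 7, 4, 2, 3]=(1 10 3)(2 5 8 4 6 9)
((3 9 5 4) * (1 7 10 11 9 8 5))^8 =(1 11 7 9 10)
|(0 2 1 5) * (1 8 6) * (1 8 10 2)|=|(0 1 5)(2 10)(6 8)|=6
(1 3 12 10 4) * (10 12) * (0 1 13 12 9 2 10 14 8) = (0 1 3 14 8)(2 10 4 13 12 9) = [1, 3, 10, 14, 13, 5, 6, 7, 0, 2, 4, 11, 9, 12, 8]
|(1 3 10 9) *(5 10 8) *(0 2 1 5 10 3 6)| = 20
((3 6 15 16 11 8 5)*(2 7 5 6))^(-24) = ((2 7 5 3)(6 15 16 11 8))^(-24) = (6 15 16 11 8)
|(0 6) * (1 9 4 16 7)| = |(0 6)(1 9 4 16 7)| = 10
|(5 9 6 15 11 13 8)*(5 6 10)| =15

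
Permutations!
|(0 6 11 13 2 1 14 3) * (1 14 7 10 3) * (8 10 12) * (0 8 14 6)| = 12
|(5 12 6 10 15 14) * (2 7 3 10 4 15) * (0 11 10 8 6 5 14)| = 10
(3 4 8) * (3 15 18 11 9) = (3 4 8 15 18 11 9) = [0, 1, 2, 4, 8, 5, 6, 7, 15, 3, 10, 9, 12, 13, 14, 18, 16, 17, 11]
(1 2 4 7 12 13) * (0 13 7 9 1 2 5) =(0 13 2 4 9 1 5)(7 12) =[13, 5, 4, 3, 9, 0, 6, 12, 8, 1, 10, 11, 7, 2]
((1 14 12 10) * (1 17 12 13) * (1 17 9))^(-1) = ((1 14 13 17 12 10 9))^(-1) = (1 9 10 12 17 13 14)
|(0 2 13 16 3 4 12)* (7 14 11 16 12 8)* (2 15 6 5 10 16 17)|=|(0 15 6 5 10 16 3 4 8 7 14 11 17 2 13 12)|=16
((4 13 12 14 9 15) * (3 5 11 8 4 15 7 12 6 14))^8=(15)(3 9 13 11 12 14 4 5 7 6 8)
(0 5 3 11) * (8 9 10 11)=(0 5 3 8 9 10 11)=[5, 1, 2, 8, 4, 3, 6, 7, 9, 10, 11, 0]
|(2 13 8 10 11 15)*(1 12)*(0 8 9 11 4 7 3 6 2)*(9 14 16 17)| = 30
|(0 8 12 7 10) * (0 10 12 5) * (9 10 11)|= 6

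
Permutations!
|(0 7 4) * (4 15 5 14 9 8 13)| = |(0 7 15 5 14 9 8 13 4)| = 9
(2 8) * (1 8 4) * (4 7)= [0, 8, 7, 3, 1, 5, 6, 4, 2]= (1 8 2 7 4)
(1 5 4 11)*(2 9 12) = [0, 5, 9, 3, 11, 4, 6, 7, 8, 12, 10, 1, 2] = (1 5 4 11)(2 9 12)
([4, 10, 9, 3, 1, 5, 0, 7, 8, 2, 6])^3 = [10, 0, 9, 3, 6, 5, 1, 7, 8, 2, 4]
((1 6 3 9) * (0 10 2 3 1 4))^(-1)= (0 4 9 3 2 10)(1 6)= ((0 10 2 3 9 4)(1 6))^(-1)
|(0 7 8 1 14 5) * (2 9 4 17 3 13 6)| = |(0 7 8 1 14 5)(2 9 4 17 3 13 6)| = 42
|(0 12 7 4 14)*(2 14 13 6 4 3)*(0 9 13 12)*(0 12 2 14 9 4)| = 10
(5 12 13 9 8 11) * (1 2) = (1 2)(5 12 13 9 8 11) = [0, 2, 1, 3, 4, 12, 6, 7, 11, 8, 10, 5, 13, 9]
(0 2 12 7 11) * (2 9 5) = (0 9 5 2 12 7 11) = [9, 1, 12, 3, 4, 2, 6, 11, 8, 5, 10, 0, 7]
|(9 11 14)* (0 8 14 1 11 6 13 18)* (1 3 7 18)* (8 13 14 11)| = 24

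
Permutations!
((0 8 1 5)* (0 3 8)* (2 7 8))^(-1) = ((1 5 3 2 7 8))^(-1) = (1 8 7 2 3 5)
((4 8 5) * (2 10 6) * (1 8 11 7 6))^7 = ((1 8 5 4 11 7 6 2 10))^7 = (1 2 7 4 8 10 6 11 5)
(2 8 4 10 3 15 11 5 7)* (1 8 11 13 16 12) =[0, 8, 11, 15, 10, 7, 6, 2, 4, 9, 3, 5, 1, 16, 14, 13, 12] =(1 8 4 10 3 15 13 16 12)(2 11 5 7)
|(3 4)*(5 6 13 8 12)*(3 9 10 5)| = |(3 4 9 10 5 6 13 8 12)| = 9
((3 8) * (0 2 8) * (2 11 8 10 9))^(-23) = ((0 11 8 3)(2 10 9))^(-23) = (0 11 8 3)(2 10 9)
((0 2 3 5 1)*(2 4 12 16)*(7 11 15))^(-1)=((0 4 12 16 2 3 5 1)(7 11 15))^(-1)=(0 1 5 3 2 16 12 4)(7 15 11)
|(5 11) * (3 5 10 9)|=|(3 5 11 10 9)|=5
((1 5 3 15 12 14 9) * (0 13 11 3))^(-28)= ((0 13 11 3 15 12 14 9 1 5))^(-28)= (0 11 15 14 1)(3 12 9 5 13)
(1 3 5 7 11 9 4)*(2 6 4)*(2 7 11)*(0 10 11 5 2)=(0 10 11 9 7)(1 3 2 6 4)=[10, 3, 6, 2, 1, 5, 4, 0, 8, 7, 11, 9]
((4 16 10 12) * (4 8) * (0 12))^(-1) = ((0 12 8 4 16 10))^(-1) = (0 10 16 4 8 12)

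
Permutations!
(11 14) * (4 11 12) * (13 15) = (4 11 14 12)(13 15) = [0, 1, 2, 3, 11, 5, 6, 7, 8, 9, 10, 14, 4, 15, 12, 13]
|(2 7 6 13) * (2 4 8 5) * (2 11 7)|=7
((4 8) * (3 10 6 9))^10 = ((3 10 6 9)(4 8))^10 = (3 6)(9 10)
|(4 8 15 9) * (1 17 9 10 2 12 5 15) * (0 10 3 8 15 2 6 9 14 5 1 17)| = 14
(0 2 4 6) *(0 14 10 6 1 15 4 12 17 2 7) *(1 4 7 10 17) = (0 10 6 14 17 2 12 1 15 7) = [10, 15, 12, 3, 4, 5, 14, 0, 8, 9, 6, 11, 1, 13, 17, 7, 16, 2]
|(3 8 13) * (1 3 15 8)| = 6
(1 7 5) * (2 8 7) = [0, 2, 8, 3, 4, 1, 6, 5, 7] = (1 2 8 7 5)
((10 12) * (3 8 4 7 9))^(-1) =((3 8 4 7 9)(10 12))^(-1) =(3 9 7 4 8)(10 12)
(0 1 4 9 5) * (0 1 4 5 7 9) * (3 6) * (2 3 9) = (0 4)(1 5)(2 3 6 9 7) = [4, 5, 3, 6, 0, 1, 9, 2, 8, 7]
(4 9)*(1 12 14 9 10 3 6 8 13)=[0, 12, 2, 6, 10, 5, 8, 7, 13, 4, 3, 11, 14, 1, 9]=(1 12 14 9 4 10 3 6 8 13)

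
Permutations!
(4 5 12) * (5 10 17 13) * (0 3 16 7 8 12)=(0 3 16 7 8 12 4 10 17 13 5)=[3, 1, 2, 16, 10, 0, 6, 8, 12, 9, 17, 11, 4, 5, 14, 15, 7, 13]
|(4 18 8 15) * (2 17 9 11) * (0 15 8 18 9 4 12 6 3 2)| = 10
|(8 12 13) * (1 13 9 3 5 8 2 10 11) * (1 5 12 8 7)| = 21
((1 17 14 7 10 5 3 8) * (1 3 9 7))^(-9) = ((1 17 14)(3 8)(5 9 7 10))^(-9) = (17)(3 8)(5 10 7 9)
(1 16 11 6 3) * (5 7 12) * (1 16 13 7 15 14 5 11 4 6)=[0, 13, 2, 16, 6, 15, 3, 12, 8, 9, 10, 1, 11, 7, 5, 14, 4]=(1 13 7 12 11)(3 16 4 6)(5 15 14)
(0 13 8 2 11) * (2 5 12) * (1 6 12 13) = (0 1 6 12 2 11)(5 13 8) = [1, 6, 11, 3, 4, 13, 12, 7, 5, 9, 10, 0, 2, 8]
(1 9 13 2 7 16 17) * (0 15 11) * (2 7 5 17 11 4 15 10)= (0 10 2 5 17 1 9 13 7 16 11)(4 15)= [10, 9, 5, 3, 15, 17, 6, 16, 8, 13, 2, 0, 12, 7, 14, 4, 11, 1]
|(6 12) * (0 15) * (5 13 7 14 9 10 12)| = |(0 15)(5 13 7 14 9 10 12 6)| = 8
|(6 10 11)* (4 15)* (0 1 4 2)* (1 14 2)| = |(0 14 2)(1 4 15)(6 10 11)| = 3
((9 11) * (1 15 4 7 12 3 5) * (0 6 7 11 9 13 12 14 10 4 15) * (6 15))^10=(0 3 11 14 15 5 13 10 6 1 12 4 7)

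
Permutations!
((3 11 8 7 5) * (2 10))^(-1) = ((2 10)(3 11 8 7 5))^(-1) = (2 10)(3 5 7 8 11)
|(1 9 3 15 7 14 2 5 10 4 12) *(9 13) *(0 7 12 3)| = 13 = |(0 7 14 2 5 10 4 3 15 12 1 13 9)|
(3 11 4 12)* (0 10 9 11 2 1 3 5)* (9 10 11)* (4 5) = [11, 3, 1, 2, 12, 0, 6, 7, 8, 9, 10, 5, 4] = (0 11 5)(1 3 2)(4 12)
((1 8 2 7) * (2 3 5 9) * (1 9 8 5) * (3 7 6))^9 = (1 5 8 7 9 2 6 3)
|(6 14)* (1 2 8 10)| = |(1 2 8 10)(6 14)| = 4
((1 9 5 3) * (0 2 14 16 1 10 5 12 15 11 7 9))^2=(0 14 1 2 16)(3 5 10)(7 12 11 9 15)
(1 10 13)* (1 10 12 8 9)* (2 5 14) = (1 12 8 9)(2 5 14)(10 13) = [0, 12, 5, 3, 4, 14, 6, 7, 9, 1, 13, 11, 8, 10, 2]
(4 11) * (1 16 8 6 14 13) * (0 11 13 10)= [11, 16, 2, 3, 13, 5, 14, 7, 6, 9, 0, 4, 12, 1, 10, 15, 8]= (0 11 4 13 1 16 8 6 14 10)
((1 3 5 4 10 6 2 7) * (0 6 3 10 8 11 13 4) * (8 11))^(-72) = (13)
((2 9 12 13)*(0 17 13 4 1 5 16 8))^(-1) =((0 17 13 2 9 12 4 1 5 16 8))^(-1) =(0 8 16 5 1 4 12 9 2 13 17)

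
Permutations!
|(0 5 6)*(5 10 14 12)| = 6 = |(0 10 14 12 5 6)|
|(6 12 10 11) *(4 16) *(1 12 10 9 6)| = 6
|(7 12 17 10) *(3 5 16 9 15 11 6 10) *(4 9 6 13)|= 40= |(3 5 16 6 10 7 12 17)(4 9 15 11 13)|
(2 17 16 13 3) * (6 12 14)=[0, 1, 17, 2, 4, 5, 12, 7, 8, 9, 10, 11, 14, 3, 6, 15, 13, 16]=(2 17 16 13 3)(6 12 14)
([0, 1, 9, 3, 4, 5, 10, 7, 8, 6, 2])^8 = (10)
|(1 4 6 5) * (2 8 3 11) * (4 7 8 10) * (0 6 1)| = |(0 6 5)(1 7 8 3 11 2 10 4)| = 24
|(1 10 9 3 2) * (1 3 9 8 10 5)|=|(1 5)(2 3)(8 10)|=2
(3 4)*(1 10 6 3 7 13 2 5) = [0, 10, 5, 4, 7, 1, 3, 13, 8, 9, 6, 11, 12, 2] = (1 10 6 3 4 7 13 2 5)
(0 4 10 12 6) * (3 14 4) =(0 3 14 4 10 12 6) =[3, 1, 2, 14, 10, 5, 0, 7, 8, 9, 12, 11, 6, 13, 4]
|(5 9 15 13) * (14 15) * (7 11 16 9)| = |(5 7 11 16 9 14 15 13)| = 8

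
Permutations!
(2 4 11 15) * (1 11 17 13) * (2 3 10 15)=(1 11 2 4 17 13)(3 10 15)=[0, 11, 4, 10, 17, 5, 6, 7, 8, 9, 15, 2, 12, 1, 14, 3, 16, 13]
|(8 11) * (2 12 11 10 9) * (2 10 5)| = 10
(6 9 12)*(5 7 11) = (5 7 11)(6 9 12) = [0, 1, 2, 3, 4, 7, 9, 11, 8, 12, 10, 5, 6]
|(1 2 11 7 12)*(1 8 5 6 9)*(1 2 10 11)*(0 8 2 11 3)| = |(0 8 5 6 9 11 7 12 2 1 10 3)| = 12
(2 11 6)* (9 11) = (2 9 11 6) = [0, 1, 9, 3, 4, 5, 2, 7, 8, 11, 10, 6]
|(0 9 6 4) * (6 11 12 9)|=|(0 6 4)(9 11 12)|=3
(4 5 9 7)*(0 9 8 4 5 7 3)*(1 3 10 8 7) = (0 9 10 8 4 1 3)(5 7) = [9, 3, 2, 0, 1, 7, 6, 5, 4, 10, 8]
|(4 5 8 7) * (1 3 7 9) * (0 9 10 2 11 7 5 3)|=24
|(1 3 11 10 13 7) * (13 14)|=7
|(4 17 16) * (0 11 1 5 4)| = 7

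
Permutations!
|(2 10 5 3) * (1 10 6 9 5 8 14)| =|(1 10 8 14)(2 6 9 5 3)| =20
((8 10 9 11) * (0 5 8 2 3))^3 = (0 10 2 5 9 3 8 11)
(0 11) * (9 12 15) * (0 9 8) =(0 11 9 12 15 8) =[11, 1, 2, 3, 4, 5, 6, 7, 0, 12, 10, 9, 15, 13, 14, 8]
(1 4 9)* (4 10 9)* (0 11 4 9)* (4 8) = (0 11 8 4 9 1 10) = [11, 10, 2, 3, 9, 5, 6, 7, 4, 1, 0, 8]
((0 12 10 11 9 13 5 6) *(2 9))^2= (0 10 2 13 6 12 11 9 5)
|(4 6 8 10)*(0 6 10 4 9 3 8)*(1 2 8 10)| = |(0 6)(1 2 8 4)(3 10 9)| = 12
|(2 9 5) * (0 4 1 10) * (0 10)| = |(10)(0 4 1)(2 9 5)| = 3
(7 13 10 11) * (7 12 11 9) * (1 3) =[0, 3, 2, 1, 4, 5, 6, 13, 8, 7, 9, 12, 11, 10] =(1 3)(7 13 10 9)(11 12)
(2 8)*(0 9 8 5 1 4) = (0 9 8 2 5 1 4) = [9, 4, 5, 3, 0, 1, 6, 7, 2, 8]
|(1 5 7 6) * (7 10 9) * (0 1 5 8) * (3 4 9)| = |(0 1 8)(3 4 9 7 6 5 10)| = 21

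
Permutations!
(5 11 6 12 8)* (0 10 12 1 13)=(0 10 12 8 5 11 6 1 13)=[10, 13, 2, 3, 4, 11, 1, 7, 5, 9, 12, 6, 8, 0]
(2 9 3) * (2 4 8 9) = (3 4 8 9) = [0, 1, 2, 4, 8, 5, 6, 7, 9, 3]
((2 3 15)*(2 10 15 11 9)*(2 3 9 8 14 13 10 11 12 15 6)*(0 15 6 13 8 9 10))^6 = ((0 15 11 9 3 12 6 2 10 13)(8 14))^6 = (0 6 11 10 3)(2 9 13 12 15)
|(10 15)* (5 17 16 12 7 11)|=6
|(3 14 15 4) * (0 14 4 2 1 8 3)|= 8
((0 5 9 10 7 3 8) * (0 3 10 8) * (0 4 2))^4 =(10)(0 3 5 4 9 2 8)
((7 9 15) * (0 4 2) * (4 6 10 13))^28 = ((0 6 10 13 4 2)(7 9 15))^28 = (0 4 10)(2 13 6)(7 9 15)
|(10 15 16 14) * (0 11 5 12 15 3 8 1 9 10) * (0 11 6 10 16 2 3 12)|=|(0 6 10 12 15 2 3 8 1 9 16 14 11 5)|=14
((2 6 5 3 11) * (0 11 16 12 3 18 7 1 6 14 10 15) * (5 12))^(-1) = ((0 11 2 14 10 15)(1 6 12 3 16 5 18 7))^(-1) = (0 15 10 14 2 11)(1 7 18 5 16 3 12 6)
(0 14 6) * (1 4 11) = (0 14 6)(1 4 11) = [14, 4, 2, 3, 11, 5, 0, 7, 8, 9, 10, 1, 12, 13, 6]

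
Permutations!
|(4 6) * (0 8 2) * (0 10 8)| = 6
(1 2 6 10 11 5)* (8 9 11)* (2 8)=(1 8 9 11 5)(2 6 10)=[0, 8, 6, 3, 4, 1, 10, 7, 9, 11, 2, 5]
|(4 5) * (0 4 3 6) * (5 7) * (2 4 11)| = |(0 11 2 4 7 5 3 6)| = 8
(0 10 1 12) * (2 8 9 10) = [2, 12, 8, 3, 4, 5, 6, 7, 9, 10, 1, 11, 0] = (0 2 8 9 10 1 12)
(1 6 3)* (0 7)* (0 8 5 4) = (0 7 8 5 4)(1 6 3) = [7, 6, 2, 1, 0, 4, 3, 8, 5]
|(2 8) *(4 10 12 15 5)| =|(2 8)(4 10 12 15 5)| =10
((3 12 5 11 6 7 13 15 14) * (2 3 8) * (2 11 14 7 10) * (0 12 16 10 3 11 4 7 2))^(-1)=(0 10 16 3 6 11 2 15 13 7 4 8 14 5 12)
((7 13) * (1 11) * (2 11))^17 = ((1 2 11)(7 13))^17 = (1 11 2)(7 13)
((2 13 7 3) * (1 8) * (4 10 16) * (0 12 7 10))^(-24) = (0 3 10)(2 16 12)(4 7 13)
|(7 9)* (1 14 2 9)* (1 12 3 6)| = 8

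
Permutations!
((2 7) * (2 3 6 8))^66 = ((2 7 3 6 8))^66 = (2 7 3 6 8)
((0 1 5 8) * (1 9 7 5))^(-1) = (0 8 5 7 9)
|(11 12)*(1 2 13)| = 6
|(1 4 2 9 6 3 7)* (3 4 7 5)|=4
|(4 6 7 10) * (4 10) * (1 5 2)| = |(10)(1 5 2)(4 6 7)| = 3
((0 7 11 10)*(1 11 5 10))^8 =(11)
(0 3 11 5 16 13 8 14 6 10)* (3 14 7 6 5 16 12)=(0 14 5 12 3 11 16 13 8 7 6 10)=[14, 1, 2, 11, 4, 12, 10, 6, 7, 9, 0, 16, 3, 8, 5, 15, 13]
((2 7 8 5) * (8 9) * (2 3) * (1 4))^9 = (1 4)(2 8)(3 9)(5 7)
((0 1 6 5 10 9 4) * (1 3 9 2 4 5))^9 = (0 9 10 4 3 5 2)(1 6)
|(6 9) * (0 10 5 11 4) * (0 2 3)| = |(0 10 5 11 4 2 3)(6 9)| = 14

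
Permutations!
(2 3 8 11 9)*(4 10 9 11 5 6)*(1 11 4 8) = (1 11 4 10 9 2 3)(5 6 8) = [0, 11, 3, 1, 10, 6, 8, 7, 5, 2, 9, 4]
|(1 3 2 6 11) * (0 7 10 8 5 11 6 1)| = 6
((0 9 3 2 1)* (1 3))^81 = (9)(2 3)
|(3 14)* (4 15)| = |(3 14)(4 15)| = 2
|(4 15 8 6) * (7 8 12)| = 6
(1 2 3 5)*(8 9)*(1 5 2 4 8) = (1 4 8 9)(2 3) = [0, 4, 3, 2, 8, 5, 6, 7, 9, 1]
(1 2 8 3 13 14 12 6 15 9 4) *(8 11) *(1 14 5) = (1 2 11 8 3 13 5)(4 14 12 6 15 9) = [0, 2, 11, 13, 14, 1, 15, 7, 3, 4, 10, 8, 6, 5, 12, 9]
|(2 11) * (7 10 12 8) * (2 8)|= |(2 11 8 7 10 12)|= 6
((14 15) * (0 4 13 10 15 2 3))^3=(0 10 2 4 15 3 13 14)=((0 4 13 10 15 14 2 3))^3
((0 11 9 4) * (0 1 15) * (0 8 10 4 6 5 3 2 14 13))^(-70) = ((0 11 9 6 5 3 2 14 13)(1 15 8 10 4))^(-70) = (15)(0 9 5 2 13 11 6 3 14)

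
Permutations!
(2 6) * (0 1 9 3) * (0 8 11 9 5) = (0 1 5)(2 6)(3 8 11 9) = [1, 5, 6, 8, 4, 0, 2, 7, 11, 3, 10, 9]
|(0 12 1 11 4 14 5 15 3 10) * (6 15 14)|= 18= |(0 12 1 11 4 6 15 3 10)(5 14)|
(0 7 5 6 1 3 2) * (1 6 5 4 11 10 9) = [7, 3, 0, 2, 11, 5, 6, 4, 8, 1, 9, 10] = (0 7 4 11 10 9 1 3 2)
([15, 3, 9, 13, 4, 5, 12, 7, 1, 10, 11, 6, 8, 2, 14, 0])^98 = (15)(1 12 11 9 13)(2 3 8 6 10)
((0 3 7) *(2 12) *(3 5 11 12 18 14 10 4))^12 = (0 5 11 12 2 18 14 10 4 3 7) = ((0 5 11 12 2 18 14 10 4 3 7))^12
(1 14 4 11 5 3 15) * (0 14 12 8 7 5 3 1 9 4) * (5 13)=[14, 12, 2, 15, 11, 1, 6, 13, 7, 4, 10, 3, 8, 5, 0, 9]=(0 14)(1 12 8 7 13 5)(3 15 9 4 11)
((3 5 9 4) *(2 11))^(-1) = (2 11)(3 4 9 5)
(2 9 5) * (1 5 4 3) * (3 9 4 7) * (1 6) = (1 5 2 4 9 7 3 6) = [0, 5, 4, 6, 9, 2, 1, 3, 8, 7]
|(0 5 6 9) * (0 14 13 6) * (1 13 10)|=6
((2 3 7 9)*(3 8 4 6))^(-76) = ((2 8 4 6 3 7 9))^(-76) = (2 8 4 6 3 7 9)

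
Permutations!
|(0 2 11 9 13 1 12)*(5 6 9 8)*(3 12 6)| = |(0 2 11 8 5 3 12)(1 6 9 13)| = 28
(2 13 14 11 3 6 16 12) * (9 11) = [0, 1, 13, 6, 4, 5, 16, 7, 8, 11, 10, 3, 2, 14, 9, 15, 12] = (2 13 14 9 11 3 6 16 12)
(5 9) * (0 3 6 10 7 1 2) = (0 3 6 10 7 1 2)(5 9) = [3, 2, 0, 6, 4, 9, 10, 1, 8, 5, 7]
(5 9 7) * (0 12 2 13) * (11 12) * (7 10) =[11, 1, 13, 3, 4, 9, 6, 5, 8, 10, 7, 12, 2, 0] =(0 11 12 2 13)(5 9 10 7)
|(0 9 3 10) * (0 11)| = 5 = |(0 9 3 10 11)|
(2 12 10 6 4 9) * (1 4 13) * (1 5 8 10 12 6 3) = [0, 4, 6, 1, 9, 8, 13, 7, 10, 2, 3, 11, 12, 5] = (1 4 9 2 6 13 5 8 10 3)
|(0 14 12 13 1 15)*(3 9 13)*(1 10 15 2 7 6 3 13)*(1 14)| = |(0 1 2 7 6 3 9 14 12 13 10 15)| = 12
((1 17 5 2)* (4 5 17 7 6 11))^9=(17)(1 6 4 2 7 11 5)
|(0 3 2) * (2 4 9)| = |(0 3 4 9 2)| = 5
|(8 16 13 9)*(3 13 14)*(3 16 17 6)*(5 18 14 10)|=30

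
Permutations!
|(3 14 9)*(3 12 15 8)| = |(3 14 9 12 15 8)| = 6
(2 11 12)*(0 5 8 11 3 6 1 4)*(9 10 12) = (0 5 8 11 9 10 12 2 3 6 1 4) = [5, 4, 3, 6, 0, 8, 1, 7, 11, 10, 12, 9, 2]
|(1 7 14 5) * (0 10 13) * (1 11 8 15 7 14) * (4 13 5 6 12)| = 13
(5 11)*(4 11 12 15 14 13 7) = (4 11 5 12 15 14 13 7) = [0, 1, 2, 3, 11, 12, 6, 4, 8, 9, 10, 5, 15, 7, 13, 14]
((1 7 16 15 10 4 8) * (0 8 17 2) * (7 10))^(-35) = ((0 8 1 10 4 17 2)(7 16 15))^(-35) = (17)(7 16 15)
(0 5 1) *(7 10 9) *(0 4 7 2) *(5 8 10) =[8, 4, 0, 3, 7, 1, 6, 5, 10, 2, 9] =(0 8 10 9 2)(1 4 7 5)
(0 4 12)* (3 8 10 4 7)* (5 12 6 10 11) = (0 7 3 8 11 5 12)(4 6 10) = [7, 1, 2, 8, 6, 12, 10, 3, 11, 9, 4, 5, 0]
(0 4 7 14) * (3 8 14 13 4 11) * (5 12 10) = [11, 1, 2, 8, 7, 12, 6, 13, 14, 9, 5, 3, 10, 4, 0] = (0 11 3 8 14)(4 7 13)(5 12 10)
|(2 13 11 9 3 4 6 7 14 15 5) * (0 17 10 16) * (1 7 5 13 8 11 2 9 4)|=|(0 17 10 16)(1 7 14 15 13 2 8 11 4 6 5 9 3)|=52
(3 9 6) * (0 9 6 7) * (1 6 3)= (0 9 7)(1 6)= [9, 6, 2, 3, 4, 5, 1, 0, 8, 7]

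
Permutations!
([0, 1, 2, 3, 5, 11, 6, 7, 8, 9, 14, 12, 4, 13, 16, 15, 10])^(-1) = (4 12 11 5)(10 16 14)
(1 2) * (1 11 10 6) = (1 2 11 10 6) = [0, 2, 11, 3, 4, 5, 1, 7, 8, 9, 6, 10]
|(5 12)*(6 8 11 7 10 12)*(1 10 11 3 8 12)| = 6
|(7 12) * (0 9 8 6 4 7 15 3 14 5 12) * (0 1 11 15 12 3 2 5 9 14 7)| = 42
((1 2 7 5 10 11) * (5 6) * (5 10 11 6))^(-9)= (1 2 7 5 11)(6 10)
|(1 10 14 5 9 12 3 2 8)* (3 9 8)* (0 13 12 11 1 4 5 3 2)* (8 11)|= 12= |(0 13 12 9 8 4 5 11 1 10 14 3)|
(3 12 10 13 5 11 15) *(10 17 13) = (3 12 17 13 5 11 15) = [0, 1, 2, 12, 4, 11, 6, 7, 8, 9, 10, 15, 17, 5, 14, 3, 16, 13]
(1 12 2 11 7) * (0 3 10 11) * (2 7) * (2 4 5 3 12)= (0 12 7 1 2)(3 10 11 4 5)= [12, 2, 0, 10, 5, 3, 6, 1, 8, 9, 11, 4, 7]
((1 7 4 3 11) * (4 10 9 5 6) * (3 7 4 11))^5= ((1 4 7 10 9 5 6 11))^5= (1 5 7 11 9 4 6 10)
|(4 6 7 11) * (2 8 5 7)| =7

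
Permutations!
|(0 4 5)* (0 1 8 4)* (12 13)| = 4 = |(1 8 4 5)(12 13)|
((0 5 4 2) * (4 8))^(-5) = ((0 5 8 4 2))^(-5) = (8)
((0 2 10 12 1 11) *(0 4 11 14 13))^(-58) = ((0 2 10 12 1 14 13)(4 11))^(-58) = (0 14 12 2 13 1 10)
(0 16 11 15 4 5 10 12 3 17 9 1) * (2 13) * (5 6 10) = (0 16 11 15 4 6 10 12 3 17 9 1)(2 13) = [16, 0, 13, 17, 6, 5, 10, 7, 8, 1, 12, 15, 3, 2, 14, 4, 11, 9]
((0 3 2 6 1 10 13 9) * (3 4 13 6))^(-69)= (0 9 13 4)(2 3)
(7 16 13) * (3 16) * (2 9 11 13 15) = (2 9 11 13 7 3 16 15) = [0, 1, 9, 16, 4, 5, 6, 3, 8, 11, 10, 13, 12, 7, 14, 2, 15]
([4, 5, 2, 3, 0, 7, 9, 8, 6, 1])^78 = [0, 1, 2, 3, 4, 5, 6, 7, 8, 9]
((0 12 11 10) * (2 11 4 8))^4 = (0 2 12 11 4 10 8)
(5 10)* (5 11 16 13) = (5 10 11 16 13) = [0, 1, 2, 3, 4, 10, 6, 7, 8, 9, 11, 16, 12, 5, 14, 15, 13]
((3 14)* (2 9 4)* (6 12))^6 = (14)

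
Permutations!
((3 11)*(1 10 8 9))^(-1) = ((1 10 8 9)(3 11))^(-1) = (1 9 8 10)(3 11)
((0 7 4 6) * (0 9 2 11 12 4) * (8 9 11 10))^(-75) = ((0 7)(2 10 8 9)(4 6 11 12))^(-75) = (0 7)(2 10 8 9)(4 6 11 12)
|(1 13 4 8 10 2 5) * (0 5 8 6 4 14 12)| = |(0 5 1 13 14 12)(2 8 10)(4 6)| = 6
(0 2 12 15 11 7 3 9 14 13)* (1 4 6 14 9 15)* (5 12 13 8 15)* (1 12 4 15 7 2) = [1, 15, 13, 5, 6, 4, 14, 3, 7, 9, 10, 2, 12, 0, 8, 11] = (0 1 15 11 2 13)(3 5 4 6 14 8 7)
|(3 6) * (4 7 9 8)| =|(3 6)(4 7 9 8)| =4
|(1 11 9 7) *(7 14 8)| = 6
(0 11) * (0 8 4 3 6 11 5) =(0 5)(3 6 11 8 4) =[5, 1, 2, 6, 3, 0, 11, 7, 4, 9, 10, 8]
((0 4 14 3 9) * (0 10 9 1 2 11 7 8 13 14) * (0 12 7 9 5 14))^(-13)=((0 4 12 7 8 13)(1 2 11 9 10 5 14 3))^(-13)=(0 13 8 7 12 4)(1 9 14 2 10 3 11 5)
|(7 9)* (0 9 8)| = 4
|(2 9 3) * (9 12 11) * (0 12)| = |(0 12 11 9 3 2)| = 6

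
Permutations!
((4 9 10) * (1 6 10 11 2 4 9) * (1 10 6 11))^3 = (1 4)(2 9)(10 11)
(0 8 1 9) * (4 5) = [8, 9, 2, 3, 5, 4, 6, 7, 1, 0] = (0 8 1 9)(4 5)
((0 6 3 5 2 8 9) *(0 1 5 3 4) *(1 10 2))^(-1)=(0 4 6)(1 5)(2 10 9 8)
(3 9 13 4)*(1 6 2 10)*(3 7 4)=(1 6 2 10)(3 9 13)(4 7)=[0, 6, 10, 9, 7, 5, 2, 4, 8, 13, 1, 11, 12, 3]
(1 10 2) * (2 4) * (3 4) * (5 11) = [0, 10, 1, 4, 2, 11, 6, 7, 8, 9, 3, 5] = (1 10 3 4 2)(5 11)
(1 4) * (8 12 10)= [0, 4, 2, 3, 1, 5, 6, 7, 12, 9, 8, 11, 10]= (1 4)(8 12 10)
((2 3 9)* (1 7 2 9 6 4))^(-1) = (9)(1 4 6 3 2 7)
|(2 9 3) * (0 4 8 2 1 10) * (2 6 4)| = |(0 2 9 3 1 10)(4 8 6)| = 6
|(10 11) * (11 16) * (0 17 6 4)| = |(0 17 6 4)(10 16 11)| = 12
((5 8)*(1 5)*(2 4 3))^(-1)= ((1 5 8)(2 4 3))^(-1)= (1 8 5)(2 3 4)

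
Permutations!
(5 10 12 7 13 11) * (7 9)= [0, 1, 2, 3, 4, 10, 6, 13, 8, 7, 12, 5, 9, 11]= (5 10 12 9 7 13 11)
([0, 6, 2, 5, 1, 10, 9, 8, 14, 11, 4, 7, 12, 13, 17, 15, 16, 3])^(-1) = [0, 4, 2, 17, 10, 3, 1, 11, 7, 6, 5, 9, 12, 13, 8, 15, 16, 14]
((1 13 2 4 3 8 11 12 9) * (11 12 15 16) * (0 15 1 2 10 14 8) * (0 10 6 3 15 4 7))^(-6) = ((0 4 15 16 11 1 13 6 3 10 14 8 12 9 2 7))^(-6) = (0 14 11 2 3 15 12 13)(1 7 10 16 9 6 4 8)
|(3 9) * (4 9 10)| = 4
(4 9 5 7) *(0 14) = (0 14)(4 9 5 7) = [14, 1, 2, 3, 9, 7, 6, 4, 8, 5, 10, 11, 12, 13, 0]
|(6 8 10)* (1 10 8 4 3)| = 5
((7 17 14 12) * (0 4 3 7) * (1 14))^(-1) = ((0 4 3 7 17 1 14 12))^(-1) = (0 12 14 1 17 7 3 4)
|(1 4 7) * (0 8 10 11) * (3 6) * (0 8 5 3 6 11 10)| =15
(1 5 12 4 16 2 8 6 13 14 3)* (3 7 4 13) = (1 5 12 13 14 7 4 16 2 8 6 3) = [0, 5, 8, 1, 16, 12, 3, 4, 6, 9, 10, 11, 13, 14, 7, 15, 2]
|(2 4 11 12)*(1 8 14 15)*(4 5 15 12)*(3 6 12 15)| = |(1 8 14 15)(2 5 3 6 12)(4 11)| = 20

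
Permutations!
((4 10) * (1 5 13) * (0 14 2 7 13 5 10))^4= ((0 14 2 7 13 1 10 4))^4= (0 13)(1 14)(2 10)(4 7)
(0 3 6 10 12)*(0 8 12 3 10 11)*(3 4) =[10, 1, 2, 6, 3, 5, 11, 7, 12, 9, 4, 0, 8] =(0 10 4 3 6 11)(8 12)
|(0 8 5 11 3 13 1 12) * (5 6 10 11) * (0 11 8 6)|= 20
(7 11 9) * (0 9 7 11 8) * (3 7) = (0 9 11 3 7 8) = [9, 1, 2, 7, 4, 5, 6, 8, 0, 11, 10, 3]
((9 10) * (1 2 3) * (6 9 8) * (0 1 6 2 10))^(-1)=((0 1 10 8 2 3 6 9))^(-1)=(0 9 6 3 2 8 10 1)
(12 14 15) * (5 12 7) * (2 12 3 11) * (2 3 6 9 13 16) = [0, 1, 12, 11, 4, 6, 9, 5, 8, 13, 10, 3, 14, 16, 15, 7, 2] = (2 12 14 15 7 5 6 9 13 16)(3 11)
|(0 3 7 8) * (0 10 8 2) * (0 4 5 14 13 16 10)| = |(0 3 7 2 4 5 14 13 16 10 8)| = 11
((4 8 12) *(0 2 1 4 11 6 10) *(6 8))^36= ((0 2 1 4 6 10)(8 12 11))^36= (12)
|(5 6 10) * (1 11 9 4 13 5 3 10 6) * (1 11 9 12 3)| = 9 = |(1 9 4 13 5 11 12 3 10)|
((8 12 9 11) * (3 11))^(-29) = ((3 11 8 12 9))^(-29) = (3 11 8 12 9)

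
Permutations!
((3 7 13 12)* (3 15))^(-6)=(3 15 12 13 7)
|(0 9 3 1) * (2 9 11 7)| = 7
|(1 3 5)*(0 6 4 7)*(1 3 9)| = 4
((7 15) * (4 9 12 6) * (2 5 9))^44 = (15)(2 9 6)(4 5 12)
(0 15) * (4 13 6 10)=(0 15)(4 13 6 10)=[15, 1, 2, 3, 13, 5, 10, 7, 8, 9, 4, 11, 12, 6, 14, 0]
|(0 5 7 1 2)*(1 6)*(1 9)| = 7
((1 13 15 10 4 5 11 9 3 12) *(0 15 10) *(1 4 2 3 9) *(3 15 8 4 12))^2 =(0 4 11 13 2)(1 10 15 8 5)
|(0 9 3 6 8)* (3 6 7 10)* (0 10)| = 7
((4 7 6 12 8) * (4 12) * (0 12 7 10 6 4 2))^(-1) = ((0 12 8 7 4 10 6 2))^(-1) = (0 2 6 10 4 7 8 12)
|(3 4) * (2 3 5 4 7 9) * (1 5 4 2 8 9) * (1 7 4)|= 10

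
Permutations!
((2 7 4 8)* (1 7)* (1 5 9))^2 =(1 4 2 9 7 8 5)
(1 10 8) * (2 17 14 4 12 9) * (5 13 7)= (1 10 8)(2 17 14 4 12 9)(5 13 7)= [0, 10, 17, 3, 12, 13, 6, 5, 1, 2, 8, 11, 9, 7, 4, 15, 16, 14]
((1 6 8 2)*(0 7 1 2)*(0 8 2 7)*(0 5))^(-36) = ((8)(0 5)(1 6 2 7))^(-36) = (8)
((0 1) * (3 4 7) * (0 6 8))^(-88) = (8)(3 7 4)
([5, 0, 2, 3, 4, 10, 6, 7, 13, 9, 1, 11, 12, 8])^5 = (0 5 10 1)(8 13)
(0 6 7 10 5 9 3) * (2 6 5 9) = (0 5 2 6 7 10 9 3) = [5, 1, 6, 0, 4, 2, 7, 10, 8, 3, 9]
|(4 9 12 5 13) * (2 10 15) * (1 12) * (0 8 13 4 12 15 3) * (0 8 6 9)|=|(0 6 9 1 15 2 10 3 8 13 12 5 4)|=13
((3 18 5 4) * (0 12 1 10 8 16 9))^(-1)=((0 12 1 10 8 16 9)(3 18 5 4))^(-1)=(0 9 16 8 10 1 12)(3 4 5 18)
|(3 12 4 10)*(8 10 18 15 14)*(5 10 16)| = |(3 12 4 18 15 14 8 16 5 10)| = 10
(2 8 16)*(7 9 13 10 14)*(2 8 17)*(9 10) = (2 17)(7 10 14)(8 16)(9 13) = [0, 1, 17, 3, 4, 5, 6, 10, 16, 13, 14, 11, 12, 9, 7, 15, 8, 2]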